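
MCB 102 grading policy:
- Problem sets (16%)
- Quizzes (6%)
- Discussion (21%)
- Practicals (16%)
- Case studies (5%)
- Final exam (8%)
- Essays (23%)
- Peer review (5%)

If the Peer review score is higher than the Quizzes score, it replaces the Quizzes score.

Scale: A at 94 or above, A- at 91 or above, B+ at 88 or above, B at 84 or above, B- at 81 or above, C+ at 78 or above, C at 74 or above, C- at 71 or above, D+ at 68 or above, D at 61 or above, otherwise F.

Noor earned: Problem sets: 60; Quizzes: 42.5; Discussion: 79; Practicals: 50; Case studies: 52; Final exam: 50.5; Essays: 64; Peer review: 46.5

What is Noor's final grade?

F

Peer review (46.5) > Quizzes (42.5), so Quizzes counts as 46.5.
Weighted total:
  Problem sets 60 × 0.16 = 9.6
  Quizzes 46.5 × 0.06 = 2.79
  Discussion 79 × 0.21 = 16.59
  Practicals 50 × 0.16 = 8
  Case studies 52 × 0.05 = 2.6
  Final exam 50.5 × 0.08 = 4.04
  Essays 64 × 0.23 = 14.72
  Peer review 46.5 × 0.05 = 2.325
Sum = 60.665
60.665 < 61 → F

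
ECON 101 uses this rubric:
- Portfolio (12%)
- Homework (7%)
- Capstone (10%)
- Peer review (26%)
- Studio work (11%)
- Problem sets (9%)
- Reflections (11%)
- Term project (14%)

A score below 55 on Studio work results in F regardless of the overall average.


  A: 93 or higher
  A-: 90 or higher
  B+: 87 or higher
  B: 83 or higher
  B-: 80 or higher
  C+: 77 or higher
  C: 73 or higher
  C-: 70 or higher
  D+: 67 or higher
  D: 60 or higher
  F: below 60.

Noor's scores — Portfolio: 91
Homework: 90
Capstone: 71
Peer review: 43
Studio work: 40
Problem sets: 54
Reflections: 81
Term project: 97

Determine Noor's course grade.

Studio work score 40 < 55: minimum not met.
Weighted total:
  Portfolio 91 × 0.12 = 10.92
  Homework 90 × 0.07 = 6.3
  Capstone 71 × 0.1 = 7.1
  Peer review 43 × 0.26 = 11.18
  Studio work 40 × 0.11 = 4.4
  Problem sets 54 × 0.09 = 4.86
  Reflections 81 × 0.11 = 8.91
  Term project 97 × 0.14 = 13.58
Sum = 67.25
Because the Studio work minimum was not met, the result is F.

F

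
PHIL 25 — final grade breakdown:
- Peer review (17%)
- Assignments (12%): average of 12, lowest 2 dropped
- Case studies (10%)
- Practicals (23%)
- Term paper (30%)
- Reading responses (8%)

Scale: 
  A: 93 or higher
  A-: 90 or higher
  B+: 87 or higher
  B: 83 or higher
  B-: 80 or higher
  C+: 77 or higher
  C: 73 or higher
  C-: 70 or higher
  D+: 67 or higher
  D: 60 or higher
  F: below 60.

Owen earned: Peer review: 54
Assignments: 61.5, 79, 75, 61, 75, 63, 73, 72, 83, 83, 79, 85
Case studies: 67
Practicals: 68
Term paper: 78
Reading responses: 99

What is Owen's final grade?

Assignments: drop 61, 61.5 → average of remaining 10 = 767/10 = 76.7
Weighted total:
  Peer review 54 × 0.17 = 9.18
  Assignments 76.7 × 0.12 = 9.204
  Case studies 67 × 0.1 = 6.7
  Practicals 68 × 0.23 = 15.64
  Term paper 78 × 0.3 = 23.4
  Reading responses 99 × 0.08 = 7.92
Sum = 72.044
72.044 is ≥ 70 and < 73 → C-

C-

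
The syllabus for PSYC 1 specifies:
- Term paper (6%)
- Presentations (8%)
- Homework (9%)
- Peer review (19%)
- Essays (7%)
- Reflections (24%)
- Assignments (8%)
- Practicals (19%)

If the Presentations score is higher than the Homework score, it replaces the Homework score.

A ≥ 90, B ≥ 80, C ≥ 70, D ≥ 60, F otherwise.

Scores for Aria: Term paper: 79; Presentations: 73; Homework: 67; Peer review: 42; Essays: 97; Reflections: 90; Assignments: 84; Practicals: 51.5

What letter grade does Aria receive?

C

Presentations (73) > Homework (67), so Homework counts as 73.
Weighted total:
  Term paper 79 × 0.06 = 4.74
  Presentations 73 × 0.08 = 5.84
  Homework 73 × 0.09 = 6.57
  Peer review 42 × 0.19 = 7.98
  Essays 97 × 0.07 = 6.79
  Reflections 90 × 0.24 = 21.6
  Assignments 84 × 0.08 = 6.72
  Practicals 51.5 × 0.19 = 9.785
Sum = 70.025
70.025 is ≥ 70 and < 80 → C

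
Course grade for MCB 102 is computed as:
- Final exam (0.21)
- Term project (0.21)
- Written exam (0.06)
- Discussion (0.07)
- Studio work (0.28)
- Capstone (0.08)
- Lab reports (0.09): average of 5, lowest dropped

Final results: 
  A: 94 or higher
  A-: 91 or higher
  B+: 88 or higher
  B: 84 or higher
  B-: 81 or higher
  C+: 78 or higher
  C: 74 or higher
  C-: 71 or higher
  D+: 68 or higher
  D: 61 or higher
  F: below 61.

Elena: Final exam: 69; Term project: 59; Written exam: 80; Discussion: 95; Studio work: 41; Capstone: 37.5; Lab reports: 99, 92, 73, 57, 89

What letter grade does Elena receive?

F

Lab reports: drop 57 → average of remaining 4 = 353/4 = 88.25
Weighted total:
  Final exam 69 × 0.21 = 14.49
  Term project 59 × 0.21 = 12.39
  Written exam 80 × 0.06 = 4.8
  Discussion 95 × 0.07 = 6.65
  Studio work 41 × 0.28 = 11.48
  Capstone 37.5 × 0.08 = 3
  Lab reports 88.25 × 0.09 = 7.9425
Sum = 60.7525
60.7525 < 61 → F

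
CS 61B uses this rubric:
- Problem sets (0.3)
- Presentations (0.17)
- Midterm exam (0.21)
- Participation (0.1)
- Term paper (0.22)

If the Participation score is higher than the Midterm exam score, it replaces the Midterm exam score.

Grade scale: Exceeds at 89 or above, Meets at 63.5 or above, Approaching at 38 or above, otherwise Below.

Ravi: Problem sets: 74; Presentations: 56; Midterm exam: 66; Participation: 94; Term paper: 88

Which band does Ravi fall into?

Meets

Participation (94) > Midterm exam (66), so Midterm exam counts as 94.
Weighted total:
  Problem sets 74 × 0.3 = 22.2
  Presentations 56 × 0.17 = 9.52
  Midterm exam 94 × 0.21 = 19.74
  Participation 94 × 0.1 = 9.4
  Term paper 88 × 0.22 = 19.36
Sum = 80.22
80.22 is ≥ 63.5 and < 89 → Meets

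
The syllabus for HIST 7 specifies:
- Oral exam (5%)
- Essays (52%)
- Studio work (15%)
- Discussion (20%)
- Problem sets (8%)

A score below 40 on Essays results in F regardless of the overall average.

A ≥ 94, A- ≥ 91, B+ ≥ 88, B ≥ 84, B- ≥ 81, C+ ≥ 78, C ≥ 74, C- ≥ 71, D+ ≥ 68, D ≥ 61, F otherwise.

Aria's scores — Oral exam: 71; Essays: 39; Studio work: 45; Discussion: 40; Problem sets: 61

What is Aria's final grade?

F

Essays score 39 < 40: minimum not met.
Weighted total:
  Oral exam 71 × 0.05 = 3.55
  Essays 39 × 0.52 = 20.28
  Studio work 45 × 0.15 = 6.75
  Discussion 40 × 0.2 = 8
  Problem sets 61 × 0.08 = 4.88
Sum = 43.46
Because the Essays minimum was not met, the result is F.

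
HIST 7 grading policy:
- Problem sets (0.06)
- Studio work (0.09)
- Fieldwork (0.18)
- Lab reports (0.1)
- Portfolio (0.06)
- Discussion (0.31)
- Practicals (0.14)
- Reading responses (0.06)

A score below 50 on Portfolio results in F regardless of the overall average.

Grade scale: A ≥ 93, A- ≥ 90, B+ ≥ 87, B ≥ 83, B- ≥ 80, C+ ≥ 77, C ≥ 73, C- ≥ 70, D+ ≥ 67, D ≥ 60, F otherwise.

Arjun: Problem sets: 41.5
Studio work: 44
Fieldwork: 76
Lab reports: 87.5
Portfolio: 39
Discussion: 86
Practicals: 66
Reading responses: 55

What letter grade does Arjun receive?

Portfolio score 39 < 50: minimum not met.
Weighted total:
  Problem sets 41.5 × 0.06 = 2.49
  Studio work 44 × 0.09 = 3.96
  Fieldwork 76 × 0.18 = 13.68
  Lab reports 87.5 × 0.1 = 8.75
  Portfolio 39 × 0.06 = 2.34
  Discussion 86 × 0.31 = 26.66
  Practicals 66 × 0.14 = 9.24
  Reading responses 55 × 0.06 = 3.3
Sum = 70.42
Because the Portfolio minimum was not met, the result is F.

F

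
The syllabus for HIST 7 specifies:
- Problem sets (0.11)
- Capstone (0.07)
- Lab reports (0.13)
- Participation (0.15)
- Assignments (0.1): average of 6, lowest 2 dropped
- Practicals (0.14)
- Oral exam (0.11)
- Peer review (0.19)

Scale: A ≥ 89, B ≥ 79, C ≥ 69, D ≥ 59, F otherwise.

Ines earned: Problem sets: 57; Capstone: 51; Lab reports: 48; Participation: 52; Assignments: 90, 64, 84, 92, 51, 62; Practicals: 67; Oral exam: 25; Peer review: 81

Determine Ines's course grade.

Assignments: drop 51, 62 → average of remaining 4 = 330/4 = 82.5
Weighted total:
  Problem sets 57 × 0.11 = 6.27
  Capstone 51 × 0.07 = 3.57
  Lab reports 48 × 0.13 = 6.24
  Participation 52 × 0.15 = 7.8
  Assignments 82.5 × 0.1 = 8.25
  Practicals 67 × 0.14 = 9.38
  Oral exam 25 × 0.11 = 2.75
  Peer review 81 × 0.19 = 15.39
Sum = 59.65
59.65 is ≥ 59 and < 69 → D

D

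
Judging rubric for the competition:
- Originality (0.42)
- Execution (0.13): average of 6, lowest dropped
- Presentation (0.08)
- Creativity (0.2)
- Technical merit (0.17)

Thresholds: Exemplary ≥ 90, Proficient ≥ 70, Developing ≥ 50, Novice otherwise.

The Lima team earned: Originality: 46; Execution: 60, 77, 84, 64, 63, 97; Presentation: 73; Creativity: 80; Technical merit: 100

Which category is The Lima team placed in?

Execution: drop 60 → average of remaining 5 = 385/5 = 77
Weighted total:
  Originality 46 × 0.42 = 19.32
  Execution 77 × 0.13 = 10.01
  Presentation 73 × 0.08 = 5.84
  Creativity 80 × 0.2 = 16
  Technical merit 100 × 0.17 = 17
Sum = 68.17
68.17 is ≥ 50 and < 70 → Developing

Developing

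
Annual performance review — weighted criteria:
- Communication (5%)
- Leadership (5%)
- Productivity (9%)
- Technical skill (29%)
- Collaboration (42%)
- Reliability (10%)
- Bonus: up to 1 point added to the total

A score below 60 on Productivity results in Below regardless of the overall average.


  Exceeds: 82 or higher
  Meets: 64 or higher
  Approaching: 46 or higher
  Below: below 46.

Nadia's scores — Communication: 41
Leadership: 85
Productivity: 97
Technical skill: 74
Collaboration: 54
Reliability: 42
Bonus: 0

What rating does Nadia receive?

Productivity score 97 ≥ 60: minimum met.
Weighted total:
  Communication 41 × 0.05 = 2.05
  Leadership 85 × 0.05 = 4.25
  Productivity 97 × 0.09 = 8.73
  Technical skill 74 × 0.29 = 21.46
  Collaboration 54 × 0.42 = 22.68
  Reliability 42 × 0.1 = 4.2
Sum = 63.37
Bonus: 63.37 + 0 = 63.37
63.37 is ≥ 46 and < 64 → Approaching

Approaching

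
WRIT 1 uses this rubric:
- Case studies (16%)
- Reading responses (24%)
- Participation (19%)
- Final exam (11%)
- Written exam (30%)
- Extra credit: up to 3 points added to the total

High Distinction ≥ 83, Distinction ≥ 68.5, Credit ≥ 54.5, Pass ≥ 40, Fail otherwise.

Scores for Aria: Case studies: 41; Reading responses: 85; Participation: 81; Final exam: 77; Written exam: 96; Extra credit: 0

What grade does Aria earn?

Distinction

Weighted total:
  Case studies 41 × 0.16 = 6.56
  Reading responses 85 × 0.24 = 20.4
  Participation 81 × 0.19 = 15.39
  Final exam 77 × 0.11 = 8.47
  Written exam 96 × 0.3 = 28.8
Sum = 79.62
Extra credit: 79.62 + 0 = 79.62
79.62 is ≥ 68.5 and < 83 → Distinction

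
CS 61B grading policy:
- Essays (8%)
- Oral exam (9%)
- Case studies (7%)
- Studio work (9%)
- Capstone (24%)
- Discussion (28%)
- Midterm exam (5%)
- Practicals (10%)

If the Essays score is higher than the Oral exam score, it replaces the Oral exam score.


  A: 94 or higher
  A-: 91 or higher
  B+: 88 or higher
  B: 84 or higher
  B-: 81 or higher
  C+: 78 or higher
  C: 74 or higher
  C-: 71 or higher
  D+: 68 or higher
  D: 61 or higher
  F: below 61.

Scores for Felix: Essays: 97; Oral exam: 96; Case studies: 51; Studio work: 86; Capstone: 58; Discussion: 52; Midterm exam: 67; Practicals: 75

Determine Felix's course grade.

D

Essays (97) > Oral exam (96), so Oral exam counts as 97.
Weighted total:
  Essays 97 × 0.08 = 7.76
  Oral exam 97 × 0.09 = 8.73
  Case studies 51 × 0.07 = 3.57
  Studio work 86 × 0.09 = 7.74
  Capstone 58 × 0.24 = 13.92
  Discussion 52 × 0.28 = 14.56
  Midterm exam 67 × 0.05 = 3.35
  Practicals 75 × 0.1 = 7.5
Sum = 67.13
67.13 is ≥ 61 and < 68 → D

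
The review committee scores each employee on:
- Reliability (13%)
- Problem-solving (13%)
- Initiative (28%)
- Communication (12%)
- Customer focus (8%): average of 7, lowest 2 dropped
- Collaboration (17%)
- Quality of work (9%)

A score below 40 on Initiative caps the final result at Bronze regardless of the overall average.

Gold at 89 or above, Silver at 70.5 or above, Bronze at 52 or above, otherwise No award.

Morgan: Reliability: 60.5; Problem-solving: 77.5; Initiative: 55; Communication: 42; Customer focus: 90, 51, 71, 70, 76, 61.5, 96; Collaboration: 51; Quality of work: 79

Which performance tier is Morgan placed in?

Customer focus: drop 51, 61.5 → average of remaining 5 = 403/5 = 80.6
Initiative score 55 ≥ 40: minimum met.
Weighted total:
  Reliability 60.5 × 0.13 = 7.865
  Problem-solving 77.5 × 0.13 = 10.075
  Initiative 55 × 0.28 = 15.4
  Communication 42 × 0.12 = 5.04
  Customer focus 80.6 × 0.08 = 6.448
  Collaboration 51 × 0.17 = 8.67
  Quality of work 79 × 0.09 = 7.11
Sum = 60.608
60.608 is ≥ 52 and < 70.5 → Bronze

Bronze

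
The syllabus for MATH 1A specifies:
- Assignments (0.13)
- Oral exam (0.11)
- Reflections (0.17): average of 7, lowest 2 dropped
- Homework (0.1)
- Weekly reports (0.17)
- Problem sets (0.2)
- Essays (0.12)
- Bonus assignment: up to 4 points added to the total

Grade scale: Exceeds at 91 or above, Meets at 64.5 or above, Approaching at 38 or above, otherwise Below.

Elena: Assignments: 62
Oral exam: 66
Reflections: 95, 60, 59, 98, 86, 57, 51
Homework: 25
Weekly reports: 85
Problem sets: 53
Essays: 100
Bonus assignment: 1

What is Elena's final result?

Reflections: drop 51, 57 → average of remaining 5 = 398/5 = 79.6
Weighted total:
  Assignments 62 × 0.13 = 8.06
  Oral exam 66 × 0.11 = 7.26
  Reflections 79.6 × 0.17 = 13.532
  Homework 25 × 0.1 = 2.5
  Weekly reports 85 × 0.17 = 14.45
  Problem sets 53 × 0.2 = 10.6
  Essays 100 × 0.12 = 12
Sum = 68.402
Bonus assignment: 68.402 + 1 = 69.402
69.402 is ≥ 64.5 and < 91 → Meets

Meets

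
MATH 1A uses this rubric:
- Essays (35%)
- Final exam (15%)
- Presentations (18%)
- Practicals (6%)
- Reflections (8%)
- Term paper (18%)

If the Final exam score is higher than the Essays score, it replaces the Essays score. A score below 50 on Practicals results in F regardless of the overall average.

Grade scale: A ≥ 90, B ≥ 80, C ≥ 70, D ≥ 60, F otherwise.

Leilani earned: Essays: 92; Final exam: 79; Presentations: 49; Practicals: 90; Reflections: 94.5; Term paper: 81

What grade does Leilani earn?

Final exam (79) ≤ Essays (92), so Essays stays at 92.
Practicals score 90 ≥ 50: minimum met.
Weighted total:
  Essays 92 × 0.35 = 32.2
  Final exam 79 × 0.15 = 11.85
  Presentations 49 × 0.18 = 8.82
  Practicals 90 × 0.06 = 5.4
  Reflections 94.5 × 0.08 = 7.56
  Term paper 81 × 0.18 = 14.58
Sum = 80.41
80.41 is ≥ 80 and < 90 → B

B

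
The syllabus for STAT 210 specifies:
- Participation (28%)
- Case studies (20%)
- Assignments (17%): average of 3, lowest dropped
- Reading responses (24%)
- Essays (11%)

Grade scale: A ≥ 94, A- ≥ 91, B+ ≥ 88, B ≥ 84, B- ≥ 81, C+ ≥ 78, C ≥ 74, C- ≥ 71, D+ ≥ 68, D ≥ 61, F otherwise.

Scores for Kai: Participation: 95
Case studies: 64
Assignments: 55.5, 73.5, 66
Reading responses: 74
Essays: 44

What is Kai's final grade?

Assignments: drop 55.5 → average of remaining 2 = 139.5/2 = 69.75
Weighted total:
  Participation 95 × 0.28 = 26.6
  Case studies 64 × 0.2 = 12.8
  Assignments 69.75 × 0.17 = 11.8575
  Reading responses 74 × 0.24 = 17.76
  Essays 44 × 0.11 = 4.84
Sum = 73.8575
73.8575 is ≥ 71 and < 74 → C-

C-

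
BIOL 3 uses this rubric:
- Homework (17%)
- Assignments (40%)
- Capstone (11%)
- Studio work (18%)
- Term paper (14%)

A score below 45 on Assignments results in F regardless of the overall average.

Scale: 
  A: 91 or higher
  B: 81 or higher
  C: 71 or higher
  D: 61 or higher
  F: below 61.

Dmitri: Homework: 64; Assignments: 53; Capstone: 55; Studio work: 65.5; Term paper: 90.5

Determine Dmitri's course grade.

Assignments score 53 ≥ 45: minimum met.
Weighted total:
  Homework 64 × 0.17 = 10.88
  Assignments 53 × 0.4 = 21.2
  Capstone 55 × 0.11 = 6.05
  Studio work 65.5 × 0.18 = 11.79
  Term paper 90.5 × 0.14 = 12.67
Sum = 62.59
62.59 is ≥ 61 and < 71 → D

D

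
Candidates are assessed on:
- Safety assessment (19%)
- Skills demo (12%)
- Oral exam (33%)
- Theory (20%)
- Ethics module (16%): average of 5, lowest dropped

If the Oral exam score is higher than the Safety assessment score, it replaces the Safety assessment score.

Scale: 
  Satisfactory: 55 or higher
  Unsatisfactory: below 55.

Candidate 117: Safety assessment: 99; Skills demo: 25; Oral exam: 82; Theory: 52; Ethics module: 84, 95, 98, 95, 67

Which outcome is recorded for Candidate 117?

Ethics module: drop 67 → average of remaining 4 = 372/4 = 93
Oral exam (82) ≤ Safety assessment (99), so Safety assessment stays at 99.
Weighted total:
  Safety assessment 99 × 0.19 = 18.81
  Skills demo 25 × 0.12 = 3
  Oral exam 82 × 0.33 = 27.06
  Theory 52 × 0.2 = 10.4
  Ethics module 93 × 0.16 = 14.88
Sum = 74.15
74.15 ≥ 55 → Satisfactory

Satisfactory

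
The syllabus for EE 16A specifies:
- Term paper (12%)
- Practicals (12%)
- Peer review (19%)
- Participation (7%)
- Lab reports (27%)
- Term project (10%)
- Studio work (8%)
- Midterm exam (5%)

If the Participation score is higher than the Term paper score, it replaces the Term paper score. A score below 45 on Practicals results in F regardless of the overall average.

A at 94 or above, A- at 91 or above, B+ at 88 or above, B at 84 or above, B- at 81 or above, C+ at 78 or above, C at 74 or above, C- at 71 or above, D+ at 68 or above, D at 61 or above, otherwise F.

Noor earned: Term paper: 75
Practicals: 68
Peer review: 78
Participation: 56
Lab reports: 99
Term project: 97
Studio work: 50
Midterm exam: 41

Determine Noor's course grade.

C+

Participation (56) ≤ Term paper (75), so Term paper stays at 75.
Practicals score 68 ≥ 45: minimum met.
Weighted total:
  Term paper 75 × 0.12 = 9
  Practicals 68 × 0.12 = 8.16
  Peer review 78 × 0.19 = 14.82
  Participation 56 × 0.07 = 3.92
  Lab reports 99 × 0.27 = 26.73
  Term project 97 × 0.1 = 9.7
  Studio work 50 × 0.08 = 4
  Midterm exam 41 × 0.05 = 2.05
Sum = 78.38
78.38 is ≥ 78 and < 81 → C+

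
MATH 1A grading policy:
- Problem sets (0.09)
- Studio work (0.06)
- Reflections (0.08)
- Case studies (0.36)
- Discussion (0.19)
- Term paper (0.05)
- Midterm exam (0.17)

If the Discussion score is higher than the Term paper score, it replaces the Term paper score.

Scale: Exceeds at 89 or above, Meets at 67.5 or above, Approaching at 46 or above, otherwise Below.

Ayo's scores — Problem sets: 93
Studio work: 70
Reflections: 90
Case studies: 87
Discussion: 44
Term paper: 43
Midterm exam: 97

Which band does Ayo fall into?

Discussion (44) > Term paper (43), so Term paper counts as 44.
Weighted total:
  Problem sets 93 × 0.09 = 8.37
  Studio work 70 × 0.06 = 4.2
  Reflections 90 × 0.08 = 7.2
  Case studies 87 × 0.36 = 31.32
  Discussion 44 × 0.19 = 8.36
  Term paper 44 × 0.05 = 2.2
  Midterm exam 97 × 0.17 = 16.49
Sum = 78.14
78.14 is ≥ 67.5 and < 89 → Meets

Meets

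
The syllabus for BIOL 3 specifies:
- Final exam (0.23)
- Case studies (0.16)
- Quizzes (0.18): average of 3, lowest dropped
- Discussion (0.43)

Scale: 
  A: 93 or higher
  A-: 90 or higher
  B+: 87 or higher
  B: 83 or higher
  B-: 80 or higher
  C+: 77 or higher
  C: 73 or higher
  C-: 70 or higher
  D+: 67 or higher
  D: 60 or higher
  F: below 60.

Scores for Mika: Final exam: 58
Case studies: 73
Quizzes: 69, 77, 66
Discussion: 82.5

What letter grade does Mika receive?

C

Quizzes: drop 66 → average of remaining 2 = 146/2 = 73
Weighted total:
  Final exam 58 × 0.23 = 13.34
  Case studies 73 × 0.16 = 11.68
  Quizzes 73 × 0.18 = 13.14
  Discussion 82.5 × 0.43 = 35.475
Sum = 73.635
73.635 is ≥ 73 and < 77 → C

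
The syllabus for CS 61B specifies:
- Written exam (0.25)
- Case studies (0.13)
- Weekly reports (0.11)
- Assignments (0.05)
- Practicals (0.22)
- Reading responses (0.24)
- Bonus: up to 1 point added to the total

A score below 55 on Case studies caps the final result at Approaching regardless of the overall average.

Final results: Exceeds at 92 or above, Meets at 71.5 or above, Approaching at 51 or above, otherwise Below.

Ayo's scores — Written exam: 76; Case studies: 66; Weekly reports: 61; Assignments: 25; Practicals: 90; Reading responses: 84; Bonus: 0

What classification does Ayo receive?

Case studies score 66 ≥ 55: minimum met.
Weighted total:
  Written exam 76 × 0.25 = 19
  Case studies 66 × 0.13 = 8.58
  Weekly reports 61 × 0.11 = 6.71
  Assignments 25 × 0.05 = 1.25
  Practicals 90 × 0.22 = 19.8
  Reading responses 84 × 0.24 = 20.16
Sum = 75.5
Bonus: 75.5 + 0 = 75.5
75.5 is ≥ 71.5 and < 92 → Meets

Meets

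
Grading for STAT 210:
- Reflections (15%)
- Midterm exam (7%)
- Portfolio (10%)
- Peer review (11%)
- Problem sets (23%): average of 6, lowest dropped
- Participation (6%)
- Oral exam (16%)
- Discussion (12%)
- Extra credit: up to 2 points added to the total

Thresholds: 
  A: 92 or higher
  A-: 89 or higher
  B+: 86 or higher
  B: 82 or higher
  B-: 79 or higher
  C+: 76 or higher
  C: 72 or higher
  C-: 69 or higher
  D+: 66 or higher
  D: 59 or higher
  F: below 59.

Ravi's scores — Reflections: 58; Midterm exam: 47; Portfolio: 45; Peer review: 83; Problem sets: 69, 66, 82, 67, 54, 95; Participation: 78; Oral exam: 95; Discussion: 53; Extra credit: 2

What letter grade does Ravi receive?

Problem sets: drop 54 → average of remaining 5 = 379/5 = 75.8
Weighted total:
  Reflections 58 × 0.15 = 8.7
  Midterm exam 47 × 0.07 = 3.29
  Portfolio 45 × 0.1 = 4.5
  Peer review 83 × 0.11 = 9.13
  Problem sets 75.8 × 0.23 = 17.434
  Participation 78 × 0.06 = 4.68
  Oral exam 95 × 0.16 = 15.2
  Discussion 53 × 0.12 = 6.36
Sum = 69.294
Extra credit: 69.294 + 2 = 71.294
71.294 is ≥ 69 and < 72 → C-

C-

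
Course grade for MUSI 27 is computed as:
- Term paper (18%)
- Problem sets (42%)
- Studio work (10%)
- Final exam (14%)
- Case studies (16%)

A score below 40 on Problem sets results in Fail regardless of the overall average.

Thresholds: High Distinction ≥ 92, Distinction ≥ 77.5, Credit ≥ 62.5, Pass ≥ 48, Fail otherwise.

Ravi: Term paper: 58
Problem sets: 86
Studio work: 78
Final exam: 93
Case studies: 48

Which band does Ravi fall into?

Problem sets score 86 ≥ 40: minimum met.
Weighted total:
  Term paper 58 × 0.18 = 10.44
  Problem sets 86 × 0.42 = 36.12
  Studio work 78 × 0.1 = 7.8
  Final exam 93 × 0.14 = 13.02
  Case studies 48 × 0.16 = 7.68
Sum = 75.06
75.06 is ≥ 62.5 and < 77.5 → Credit

Credit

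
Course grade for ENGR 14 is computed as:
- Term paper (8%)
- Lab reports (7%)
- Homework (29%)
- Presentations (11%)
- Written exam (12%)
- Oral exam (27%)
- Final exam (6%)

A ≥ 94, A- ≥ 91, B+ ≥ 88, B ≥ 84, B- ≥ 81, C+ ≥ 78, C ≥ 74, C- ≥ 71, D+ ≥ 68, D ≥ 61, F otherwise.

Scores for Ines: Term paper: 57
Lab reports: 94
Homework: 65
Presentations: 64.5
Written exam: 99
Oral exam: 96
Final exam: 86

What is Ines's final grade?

Weighted total:
  Term paper 57 × 0.08 = 4.56
  Lab reports 94 × 0.07 = 6.58
  Homework 65 × 0.29 = 18.85
  Presentations 64.5 × 0.11 = 7.095
  Written exam 99 × 0.12 = 11.88
  Oral exam 96 × 0.27 = 25.92
  Final exam 86 × 0.06 = 5.16
Sum = 80.045
80.045 is ≥ 78 and < 81 → C+

C+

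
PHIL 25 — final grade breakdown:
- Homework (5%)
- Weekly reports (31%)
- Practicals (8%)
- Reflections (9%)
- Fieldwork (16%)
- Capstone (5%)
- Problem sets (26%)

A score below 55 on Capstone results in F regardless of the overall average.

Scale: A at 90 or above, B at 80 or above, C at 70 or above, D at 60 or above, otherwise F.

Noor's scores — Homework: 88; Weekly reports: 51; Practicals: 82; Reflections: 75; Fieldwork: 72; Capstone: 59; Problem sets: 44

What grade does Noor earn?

F

Capstone score 59 ≥ 55: minimum met.
Weighted total:
  Homework 88 × 0.05 = 4.4
  Weekly reports 51 × 0.31 = 15.81
  Practicals 82 × 0.08 = 6.56
  Reflections 75 × 0.09 = 6.75
  Fieldwork 72 × 0.16 = 11.52
  Capstone 59 × 0.05 = 2.95
  Problem sets 44 × 0.26 = 11.44
Sum = 59.43
59.43 < 60 → F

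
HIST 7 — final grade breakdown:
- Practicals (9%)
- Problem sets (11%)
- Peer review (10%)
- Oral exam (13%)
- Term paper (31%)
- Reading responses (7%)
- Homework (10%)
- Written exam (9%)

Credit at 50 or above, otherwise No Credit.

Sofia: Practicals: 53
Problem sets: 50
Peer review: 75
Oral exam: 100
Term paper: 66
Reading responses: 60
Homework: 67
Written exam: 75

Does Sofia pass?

Credit

Weighted total:
  Practicals 53 × 0.09 = 4.77
  Problem sets 50 × 0.11 = 5.5
  Peer review 75 × 0.1 = 7.5
  Oral exam 100 × 0.13 = 13
  Term paper 66 × 0.31 = 20.46
  Reading responses 60 × 0.07 = 4.2
  Homework 67 × 0.1 = 6.7
  Written exam 75 × 0.09 = 6.75
Sum = 68.88
68.88 ≥ 50 → Credit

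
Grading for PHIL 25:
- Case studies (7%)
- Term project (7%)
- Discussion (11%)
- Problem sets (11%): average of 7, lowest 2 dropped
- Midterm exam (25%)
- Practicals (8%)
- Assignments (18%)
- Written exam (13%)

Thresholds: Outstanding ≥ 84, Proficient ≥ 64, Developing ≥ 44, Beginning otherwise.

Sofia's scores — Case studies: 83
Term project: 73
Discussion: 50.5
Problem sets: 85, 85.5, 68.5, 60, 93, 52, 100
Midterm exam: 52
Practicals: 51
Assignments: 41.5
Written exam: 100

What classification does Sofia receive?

Developing

Problem sets: drop 52, 60 → average of remaining 5 = 432/5 = 86.4
Weighted total:
  Case studies 83 × 0.07 = 5.81
  Term project 73 × 0.07 = 5.11
  Discussion 50.5 × 0.11 = 5.555
  Problem sets 86.4 × 0.11 = 9.504
  Midterm exam 52 × 0.25 = 13
  Practicals 51 × 0.08 = 4.08
  Assignments 41.5 × 0.18 = 7.47
  Written exam 100 × 0.13 = 13
Sum = 63.529
63.529 is ≥ 44 and < 64 → Developing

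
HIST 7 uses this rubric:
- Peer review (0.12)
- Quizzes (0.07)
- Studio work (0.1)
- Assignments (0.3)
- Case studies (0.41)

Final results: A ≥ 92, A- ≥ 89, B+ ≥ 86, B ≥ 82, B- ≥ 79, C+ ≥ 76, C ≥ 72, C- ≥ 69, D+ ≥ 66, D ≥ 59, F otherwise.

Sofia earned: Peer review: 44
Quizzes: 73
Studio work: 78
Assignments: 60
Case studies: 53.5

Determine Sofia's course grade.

F

Weighted total:
  Peer review 44 × 0.12 = 5.28
  Quizzes 73 × 0.07 = 5.11
  Studio work 78 × 0.1 = 7.8
  Assignments 60 × 0.3 = 18
  Case studies 53.5 × 0.41 = 21.935
Sum = 58.125
58.125 < 59 → F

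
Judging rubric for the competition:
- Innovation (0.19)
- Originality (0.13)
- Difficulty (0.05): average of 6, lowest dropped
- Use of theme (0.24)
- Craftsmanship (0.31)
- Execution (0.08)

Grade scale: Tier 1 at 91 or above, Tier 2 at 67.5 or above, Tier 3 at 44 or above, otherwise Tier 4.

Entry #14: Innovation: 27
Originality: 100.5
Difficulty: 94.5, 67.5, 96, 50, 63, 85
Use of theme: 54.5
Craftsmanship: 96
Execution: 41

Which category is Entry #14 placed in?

Difficulty: drop 50 → average of remaining 5 = 406/5 = 81.2
Weighted total:
  Innovation 27 × 0.19 = 5.13
  Originality 100.5 × 0.13 = 13.065
  Difficulty 81.2 × 0.05 = 4.06
  Use of theme 54.5 × 0.24 = 13.08
  Craftsmanship 96 × 0.31 = 29.76
  Execution 41 × 0.08 = 3.28
Sum = 68.375
68.375 is ≥ 67.5 and < 91 → Tier 2

Tier 2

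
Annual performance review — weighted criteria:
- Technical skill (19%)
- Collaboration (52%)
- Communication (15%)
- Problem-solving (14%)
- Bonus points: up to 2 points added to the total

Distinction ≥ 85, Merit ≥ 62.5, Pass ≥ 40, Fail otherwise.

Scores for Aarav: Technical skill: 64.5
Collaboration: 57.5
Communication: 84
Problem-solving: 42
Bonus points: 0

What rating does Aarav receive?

Pass

Weighted total:
  Technical skill 64.5 × 0.19 = 12.255
  Collaboration 57.5 × 0.52 = 29.9
  Communication 84 × 0.15 = 12.6
  Problem-solving 42 × 0.14 = 5.88
Sum = 60.635
Bonus points: 60.635 + 0 = 60.635
60.635 is ≥ 40 and < 62.5 → Pass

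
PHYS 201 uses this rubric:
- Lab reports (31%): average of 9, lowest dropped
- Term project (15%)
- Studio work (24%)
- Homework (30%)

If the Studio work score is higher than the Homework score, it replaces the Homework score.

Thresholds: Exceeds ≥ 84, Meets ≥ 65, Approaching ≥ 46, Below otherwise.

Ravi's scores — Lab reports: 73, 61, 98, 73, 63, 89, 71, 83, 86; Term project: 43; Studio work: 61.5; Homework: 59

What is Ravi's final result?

Approaching

Lab reports: drop 61 → average of remaining 8 = 636/8 = 79.5
Studio work (61.5) > Homework (59), so Homework counts as 61.5.
Weighted total:
  Lab reports 79.5 × 0.31 = 24.645
  Term project 43 × 0.15 = 6.45
  Studio work 61.5 × 0.24 = 14.76
  Homework 61.5 × 0.3 = 18.45
Sum = 64.305
64.305 is ≥ 46 and < 65 → Approaching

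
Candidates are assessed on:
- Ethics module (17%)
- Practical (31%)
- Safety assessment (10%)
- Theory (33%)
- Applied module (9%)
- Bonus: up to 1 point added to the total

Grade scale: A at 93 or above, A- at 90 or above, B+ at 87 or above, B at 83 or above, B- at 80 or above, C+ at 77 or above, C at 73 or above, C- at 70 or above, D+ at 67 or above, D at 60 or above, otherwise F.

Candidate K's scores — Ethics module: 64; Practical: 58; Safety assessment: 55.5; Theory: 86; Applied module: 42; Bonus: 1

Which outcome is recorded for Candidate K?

D+

Weighted total:
  Ethics module 64 × 0.17 = 10.88
  Practical 58 × 0.31 = 17.98
  Safety assessment 55.5 × 0.1 = 5.55
  Theory 86 × 0.33 = 28.38
  Applied module 42 × 0.09 = 3.78
Sum = 66.57
Bonus: 66.57 + 1 = 67.57
67.57 is ≥ 67 and < 70 → D+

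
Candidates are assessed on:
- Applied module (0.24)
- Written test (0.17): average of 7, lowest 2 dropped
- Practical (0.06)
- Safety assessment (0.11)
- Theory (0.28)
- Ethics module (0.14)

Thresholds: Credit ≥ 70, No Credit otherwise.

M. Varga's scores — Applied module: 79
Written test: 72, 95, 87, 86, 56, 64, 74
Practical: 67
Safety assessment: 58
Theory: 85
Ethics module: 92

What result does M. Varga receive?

Credit

Written test: drop 56, 64 → average of remaining 5 = 414/5 = 82.8
Weighted total:
  Applied module 79 × 0.24 = 18.96
  Written test 82.8 × 0.17 = 14.076
  Practical 67 × 0.06 = 4.02
  Safety assessment 58 × 0.11 = 6.38
  Theory 85 × 0.28 = 23.8
  Ethics module 92 × 0.14 = 12.88
Sum = 80.116
80.116 ≥ 70 → Credit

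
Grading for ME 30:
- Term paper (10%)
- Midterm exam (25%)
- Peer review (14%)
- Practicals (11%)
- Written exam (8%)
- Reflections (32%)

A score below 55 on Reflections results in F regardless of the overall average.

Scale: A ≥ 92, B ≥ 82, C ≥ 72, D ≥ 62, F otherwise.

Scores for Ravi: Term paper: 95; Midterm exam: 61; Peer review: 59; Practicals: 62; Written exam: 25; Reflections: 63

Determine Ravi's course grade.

Reflections score 63 ≥ 55: minimum met.
Weighted total:
  Term paper 95 × 0.1 = 9.5
  Midterm exam 61 × 0.25 = 15.25
  Peer review 59 × 0.14 = 8.26
  Practicals 62 × 0.11 = 6.82
  Written exam 25 × 0.08 = 2
  Reflections 63 × 0.32 = 20.16
Sum = 61.99
61.99 < 62 → F

F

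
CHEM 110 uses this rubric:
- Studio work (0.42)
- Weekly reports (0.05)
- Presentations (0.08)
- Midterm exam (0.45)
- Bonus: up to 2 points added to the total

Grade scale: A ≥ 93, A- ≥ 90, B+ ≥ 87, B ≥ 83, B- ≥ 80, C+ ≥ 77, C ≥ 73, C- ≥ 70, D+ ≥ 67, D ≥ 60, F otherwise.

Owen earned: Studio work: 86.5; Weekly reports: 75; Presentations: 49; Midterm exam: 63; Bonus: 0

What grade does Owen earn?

Weighted total:
  Studio work 86.5 × 0.42 = 36.33
  Weekly reports 75 × 0.05 = 3.75
  Presentations 49 × 0.08 = 3.92
  Midterm exam 63 × 0.45 = 28.35
Sum = 72.35
Bonus: 72.35 + 0 = 72.35
72.35 is ≥ 70 and < 73 → C-

C-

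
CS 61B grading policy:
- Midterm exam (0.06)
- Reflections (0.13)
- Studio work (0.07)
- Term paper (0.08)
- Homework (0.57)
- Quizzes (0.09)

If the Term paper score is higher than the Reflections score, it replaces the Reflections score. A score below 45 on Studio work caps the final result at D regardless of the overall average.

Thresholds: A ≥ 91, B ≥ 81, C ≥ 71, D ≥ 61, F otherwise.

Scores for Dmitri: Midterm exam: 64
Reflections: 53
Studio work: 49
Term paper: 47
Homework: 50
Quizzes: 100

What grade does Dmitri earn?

Term paper (47) ≤ Reflections (53), so Reflections stays at 53.
Studio work score 49 ≥ 45: minimum met.
Weighted total:
  Midterm exam 64 × 0.06 = 3.84
  Reflections 53 × 0.13 = 6.89
  Studio work 49 × 0.07 = 3.43
  Term paper 47 × 0.08 = 3.76
  Homework 50 × 0.57 = 28.5
  Quizzes 100 × 0.09 = 9
Sum = 55.42
55.42 < 61 → F

F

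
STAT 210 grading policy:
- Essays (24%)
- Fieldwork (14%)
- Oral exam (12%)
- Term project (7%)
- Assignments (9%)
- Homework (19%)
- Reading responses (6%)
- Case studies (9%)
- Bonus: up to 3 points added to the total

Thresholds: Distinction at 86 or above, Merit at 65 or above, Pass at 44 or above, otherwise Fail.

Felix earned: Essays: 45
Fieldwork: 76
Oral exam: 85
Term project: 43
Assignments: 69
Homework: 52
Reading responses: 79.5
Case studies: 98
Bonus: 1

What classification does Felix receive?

Merit

Weighted total:
  Essays 45 × 0.24 = 10.8
  Fieldwork 76 × 0.14 = 10.64
  Oral exam 85 × 0.12 = 10.2
  Term project 43 × 0.07 = 3.01
  Assignments 69 × 0.09 = 6.21
  Homework 52 × 0.19 = 9.88
  Reading responses 79.5 × 0.06 = 4.77
  Case studies 98 × 0.09 = 8.82
Sum = 64.33
Bonus: 64.33 + 1 = 65.33
65.33 is ≥ 65 and < 86 → Merit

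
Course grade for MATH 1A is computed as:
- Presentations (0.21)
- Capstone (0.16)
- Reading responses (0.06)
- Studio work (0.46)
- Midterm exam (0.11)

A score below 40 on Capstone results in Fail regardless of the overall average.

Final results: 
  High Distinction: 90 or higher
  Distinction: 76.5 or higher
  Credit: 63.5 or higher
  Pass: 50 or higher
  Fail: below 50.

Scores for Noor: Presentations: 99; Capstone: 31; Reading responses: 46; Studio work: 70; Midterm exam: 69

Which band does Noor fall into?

Fail

Capstone score 31 < 40: minimum not met.
Weighted total:
  Presentations 99 × 0.21 = 20.79
  Capstone 31 × 0.16 = 4.96
  Reading responses 46 × 0.06 = 2.76
  Studio work 70 × 0.46 = 32.2
  Midterm exam 69 × 0.11 = 7.59
Sum = 68.3
Because the Capstone minimum was not met, the result is Fail.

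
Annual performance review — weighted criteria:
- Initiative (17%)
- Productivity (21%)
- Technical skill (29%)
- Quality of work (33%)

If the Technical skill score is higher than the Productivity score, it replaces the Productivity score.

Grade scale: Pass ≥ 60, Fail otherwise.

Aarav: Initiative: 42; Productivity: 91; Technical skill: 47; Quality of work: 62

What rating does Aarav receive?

Technical skill (47) ≤ Productivity (91), so Productivity stays at 91.
Weighted total:
  Initiative 42 × 0.17 = 7.14
  Productivity 91 × 0.21 = 19.11
  Technical skill 47 × 0.29 = 13.63
  Quality of work 62 × 0.33 = 20.46
Sum = 60.34
60.34 ≥ 60 → Pass

Pass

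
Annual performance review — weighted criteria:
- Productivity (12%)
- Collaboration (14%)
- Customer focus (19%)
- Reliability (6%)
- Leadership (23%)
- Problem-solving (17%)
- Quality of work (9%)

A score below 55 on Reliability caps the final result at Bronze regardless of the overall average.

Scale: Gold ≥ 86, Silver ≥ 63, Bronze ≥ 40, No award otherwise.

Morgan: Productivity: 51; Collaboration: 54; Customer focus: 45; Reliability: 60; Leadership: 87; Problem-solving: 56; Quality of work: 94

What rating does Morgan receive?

Silver

Reliability score 60 ≥ 55: minimum met.
Weighted total:
  Productivity 51 × 0.12 = 6.12
  Collaboration 54 × 0.14 = 7.56
  Customer focus 45 × 0.19 = 8.55
  Reliability 60 × 0.06 = 3.6
  Leadership 87 × 0.23 = 20.01
  Problem-solving 56 × 0.17 = 9.52
  Quality of work 94 × 0.09 = 8.46
Sum = 63.82
63.82 is ≥ 63 and < 86 → Silver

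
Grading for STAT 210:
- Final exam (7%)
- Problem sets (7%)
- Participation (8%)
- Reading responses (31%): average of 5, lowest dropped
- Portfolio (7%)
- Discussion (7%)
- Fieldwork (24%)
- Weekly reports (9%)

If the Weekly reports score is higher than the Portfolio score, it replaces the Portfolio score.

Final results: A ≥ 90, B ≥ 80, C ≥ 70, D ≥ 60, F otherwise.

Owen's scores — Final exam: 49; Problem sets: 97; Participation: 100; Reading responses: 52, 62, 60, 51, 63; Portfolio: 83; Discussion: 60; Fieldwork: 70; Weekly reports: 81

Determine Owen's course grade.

C

Reading responses: drop 51 → average of remaining 4 = 237/4 = 59.25
Weekly reports (81) ≤ Portfolio (83), so Portfolio stays at 83.
Weighted total:
  Final exam 49 × 0.07 = 3.43
  Problem sets 97 × 0.07 = 6.79
  Participation 100 × 0.08 = 8
  Reading responses 59.25 × 0.31 = 18.3675
  Portfolio 83 × 0.07 = 5.81
  Discussion 60 × 0.07 = 4.2
  Fieldwork 70 × 0.24 = 16.8
  Weekly reports 81 × 0.09 = 7.29
Sum = 70.6875
70.6875 is ≥ 70 and < 80 → C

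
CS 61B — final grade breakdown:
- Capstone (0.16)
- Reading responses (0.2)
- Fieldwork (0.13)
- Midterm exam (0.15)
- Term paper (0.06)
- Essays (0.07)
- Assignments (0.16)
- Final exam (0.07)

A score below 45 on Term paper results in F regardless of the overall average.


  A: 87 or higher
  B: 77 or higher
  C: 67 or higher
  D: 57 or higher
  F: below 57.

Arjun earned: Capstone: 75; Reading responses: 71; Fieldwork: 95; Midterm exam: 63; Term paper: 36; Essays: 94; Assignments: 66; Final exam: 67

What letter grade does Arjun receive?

Term paper score 36 < 45: minimum not met.
Weighted total:
  Capstone 75 × 0.16 = 12
  Reading responses 71 × 0.2 = 14.2
  Fieldwork 95 × 0.13 = 12.35
  Midterm exam 63 × 0.15 = 9.45
  Term paper 36 × 0.06 = 2.16
  Essays 94 × 0.07 = 6.58
  Assignments 66 × 0.16 = 10.56
  Final exam 67 × 0.07 = 4.69
Sum = 71.99
Because the Term paper minimum was not met, the result is F.

F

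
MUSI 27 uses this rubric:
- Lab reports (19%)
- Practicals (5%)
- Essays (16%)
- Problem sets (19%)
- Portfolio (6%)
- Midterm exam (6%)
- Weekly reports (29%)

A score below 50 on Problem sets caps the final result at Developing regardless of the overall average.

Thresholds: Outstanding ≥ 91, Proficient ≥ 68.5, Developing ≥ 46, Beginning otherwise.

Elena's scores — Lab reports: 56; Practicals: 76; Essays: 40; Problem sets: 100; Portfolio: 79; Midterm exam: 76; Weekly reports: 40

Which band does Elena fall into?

Problem sets score 100 ≥ 50: minimum met.
Weighted total:
  Lab reports 56 × 0.19 = 10.64
  Practicals 76 × 0.05 = 3.8
  Essays 40 × 0.16 = 6.4
  Problem sets 100 × 0.19 = 19
  Portfolio 79 × 0.06 = 4.74
  Midterm exam 76 × 0.06 = 4.56
  Weekly reports 40 × 0.29 = 11.6
Sum = 60.74
60.74 is ≥ 46 and < 68.5 → Developing

Developing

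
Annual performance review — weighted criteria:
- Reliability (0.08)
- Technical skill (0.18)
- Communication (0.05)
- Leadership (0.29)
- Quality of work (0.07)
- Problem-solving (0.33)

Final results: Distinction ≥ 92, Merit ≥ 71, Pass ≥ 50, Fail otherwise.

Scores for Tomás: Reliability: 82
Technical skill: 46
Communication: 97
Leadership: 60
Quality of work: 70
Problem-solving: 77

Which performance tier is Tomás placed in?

Weighted total:
  Reliability 82 × 0.08 = 6.56
  Technical skill 46 × 0.18 = 8.28
  Communication 97 × 0.05 = 4.85
  Leadership 60 × 0.29 = 17.4
  Quality of work 70 × 0.07 = 4.9
  Problem-solving 77 × 0.33 = 25.41
Sum = 67.4
67.4 is ≥ 50 and < 71 → Pass

Pass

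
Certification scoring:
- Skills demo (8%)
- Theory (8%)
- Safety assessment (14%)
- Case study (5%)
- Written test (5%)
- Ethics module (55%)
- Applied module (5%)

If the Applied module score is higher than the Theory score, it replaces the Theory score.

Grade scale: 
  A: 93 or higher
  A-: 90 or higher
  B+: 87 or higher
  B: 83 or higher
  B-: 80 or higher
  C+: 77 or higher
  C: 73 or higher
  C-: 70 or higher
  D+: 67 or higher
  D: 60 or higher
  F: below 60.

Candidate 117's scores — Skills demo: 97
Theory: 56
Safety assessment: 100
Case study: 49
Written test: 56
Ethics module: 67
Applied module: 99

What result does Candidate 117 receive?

C

Applied module (99) > Theory (56), so Theory counts as 99.
Weighted total:
  Skills demo 97 × 0.08 = 7.76
  Theory 99 × 0.08 = 7.92
  Safety assessment 100 × 0.14 = 14
  Case study 49 × 0.05 = 2.45
  Written test 56 × 0.05 = 2.8
  Ethics module 67 × 0.55 = 36.85
  Applied module 99 × 0.05 = 4.95
Sum = 76.73
76.73 is ≥ 73 and < 77 → C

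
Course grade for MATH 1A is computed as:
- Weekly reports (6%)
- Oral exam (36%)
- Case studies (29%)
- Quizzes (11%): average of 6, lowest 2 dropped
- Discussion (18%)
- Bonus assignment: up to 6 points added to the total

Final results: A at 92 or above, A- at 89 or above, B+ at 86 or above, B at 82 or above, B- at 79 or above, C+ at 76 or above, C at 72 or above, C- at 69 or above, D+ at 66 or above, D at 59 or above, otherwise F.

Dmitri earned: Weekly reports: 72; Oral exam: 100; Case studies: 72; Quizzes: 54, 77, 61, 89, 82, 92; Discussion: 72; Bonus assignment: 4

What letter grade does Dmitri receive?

Quizzes: drop 54, 61 → average of remaining 4 = 340/4 = 85
Weighted total:
  Weekly reports 72 × 0.06 = 4.32
  Oral exam 100 × 0.36 = 36
  Case studies 72 × 0.29 = 20.88
  Quizzes 85 × 0.11 = 9.35
  Discussion 72 × 0.18 = 12.96
Sum = 83.51
Bonus assignment: 83.51 + 4 = 87.51
87.51 is ≥ 86 and < 89 → B+

B+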